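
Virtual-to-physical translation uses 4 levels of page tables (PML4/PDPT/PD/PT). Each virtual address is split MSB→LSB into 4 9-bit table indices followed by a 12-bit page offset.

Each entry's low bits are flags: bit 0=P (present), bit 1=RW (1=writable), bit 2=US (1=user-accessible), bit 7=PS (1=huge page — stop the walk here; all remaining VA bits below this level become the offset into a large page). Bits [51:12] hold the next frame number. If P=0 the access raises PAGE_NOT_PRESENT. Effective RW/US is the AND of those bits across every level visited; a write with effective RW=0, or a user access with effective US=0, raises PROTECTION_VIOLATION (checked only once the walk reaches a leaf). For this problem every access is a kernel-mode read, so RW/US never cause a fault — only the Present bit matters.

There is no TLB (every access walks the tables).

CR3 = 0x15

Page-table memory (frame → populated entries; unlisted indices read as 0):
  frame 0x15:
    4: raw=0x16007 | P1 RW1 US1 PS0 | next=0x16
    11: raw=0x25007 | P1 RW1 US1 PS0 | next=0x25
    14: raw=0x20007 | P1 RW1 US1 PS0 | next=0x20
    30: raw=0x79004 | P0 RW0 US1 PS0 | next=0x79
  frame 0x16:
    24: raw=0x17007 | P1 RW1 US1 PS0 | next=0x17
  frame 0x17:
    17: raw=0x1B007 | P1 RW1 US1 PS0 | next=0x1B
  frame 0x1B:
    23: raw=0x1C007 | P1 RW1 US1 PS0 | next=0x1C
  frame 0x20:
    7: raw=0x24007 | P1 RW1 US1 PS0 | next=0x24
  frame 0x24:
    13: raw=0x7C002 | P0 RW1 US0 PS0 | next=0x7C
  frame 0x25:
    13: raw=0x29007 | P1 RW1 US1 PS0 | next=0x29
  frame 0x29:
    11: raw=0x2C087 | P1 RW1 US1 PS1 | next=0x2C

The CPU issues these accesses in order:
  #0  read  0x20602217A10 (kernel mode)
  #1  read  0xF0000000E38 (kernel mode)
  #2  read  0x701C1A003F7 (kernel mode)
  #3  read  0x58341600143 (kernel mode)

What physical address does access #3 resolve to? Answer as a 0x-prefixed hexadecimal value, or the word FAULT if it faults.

Walk each access:
#0 VA=0x20602217A10 (r,kernel):
  [0] read 0x15 idx=4: raw=0x16007 flags P=1 W=1 U=1 S=0
  [1] read 0x16 idx=24: raw=0x17007 flags P=1 W=1 U=1 S=0
  [2] read 0x17 idx=17: raw=0x1B007 flags P=1 W=1 U=1 S=0
  [3] read 0x1B idx=23: raw=0x1C007 flags P=1 W=1 U=1 S=0
  ⇒ phys 0x1CA10  [4 reads]
#1 VA=0xF0000000E38 (r,kernel):
  [0] read 0x15 idx=30: raw=0x79004 flags P=0 W=0 U=1 S=0
  ✗ PAGE_NOT_PRESENT  [1 reads]
#2 VA=0x701C1A003F7 (r,kernel):
  [0] read 0x15 idx=14: raw=0x20007 flags P=1 W=1 U=1 S=0
  [1] read 0x20 idx=7: raw=0x24007 flags P=1 W=1 U=1 S=0
  [2] read 0x24 idx=13: raw=0x7C002 flags P=0 W=1 U=0 S=0
  ✗ PAGE_NOT_PRESENT  [3 reads]
#3 VA=0x58341600143 (r,kernel):
  [0] read 0x15 idx=11: raw=0x25007 flags P=1 W=1 U=1 S=0
  [1] read 0x25 idx=13: raw=0x29007 flags P=1 W=1 U=1 S=0
  [2] read 0x29 idx=11: raw=0x2C087 flags P=1 W=1 U=1 S=1
  ⇒ phys 0x2C143 (huge @L2)  [3 reads]

Access #3 PA: 0x2C143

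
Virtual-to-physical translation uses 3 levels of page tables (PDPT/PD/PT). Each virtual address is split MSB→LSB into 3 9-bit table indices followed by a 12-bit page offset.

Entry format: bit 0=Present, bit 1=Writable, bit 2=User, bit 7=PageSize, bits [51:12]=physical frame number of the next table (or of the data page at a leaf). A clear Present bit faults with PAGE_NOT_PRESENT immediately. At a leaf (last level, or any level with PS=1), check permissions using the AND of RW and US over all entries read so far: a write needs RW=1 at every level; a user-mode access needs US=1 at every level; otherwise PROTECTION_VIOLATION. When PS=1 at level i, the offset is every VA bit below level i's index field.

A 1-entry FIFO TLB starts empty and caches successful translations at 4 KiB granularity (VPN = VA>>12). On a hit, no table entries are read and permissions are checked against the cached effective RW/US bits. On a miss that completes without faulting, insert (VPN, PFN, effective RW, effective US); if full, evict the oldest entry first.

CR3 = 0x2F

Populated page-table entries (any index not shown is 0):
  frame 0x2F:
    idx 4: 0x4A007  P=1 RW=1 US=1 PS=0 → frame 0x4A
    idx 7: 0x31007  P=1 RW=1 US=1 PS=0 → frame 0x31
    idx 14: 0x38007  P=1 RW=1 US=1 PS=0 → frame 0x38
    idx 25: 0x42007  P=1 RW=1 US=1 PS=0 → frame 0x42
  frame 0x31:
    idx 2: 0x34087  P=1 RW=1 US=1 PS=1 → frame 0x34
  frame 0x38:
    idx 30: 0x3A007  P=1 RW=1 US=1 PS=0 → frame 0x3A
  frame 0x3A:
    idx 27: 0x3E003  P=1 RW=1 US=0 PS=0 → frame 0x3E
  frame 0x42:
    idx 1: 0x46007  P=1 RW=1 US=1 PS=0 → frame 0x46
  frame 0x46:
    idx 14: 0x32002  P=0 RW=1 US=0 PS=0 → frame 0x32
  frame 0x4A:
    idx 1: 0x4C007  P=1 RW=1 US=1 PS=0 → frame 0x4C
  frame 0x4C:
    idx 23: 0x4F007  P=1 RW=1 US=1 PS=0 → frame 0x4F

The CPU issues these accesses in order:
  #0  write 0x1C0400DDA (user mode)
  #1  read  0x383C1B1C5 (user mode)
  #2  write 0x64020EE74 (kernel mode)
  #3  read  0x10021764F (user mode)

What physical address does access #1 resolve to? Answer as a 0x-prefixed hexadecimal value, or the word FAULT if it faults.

Trace:
#0 VA=0x1C0400DDA (w,user):
  L0: frame=0x2F idx=7 entry=0x31007 [P=1 RW=1 US=1 PS=0]
  L1: frame=0x31 idx=2 entry=0x34087 [P=1 RW=1 US=1 PS=1]
  ⇒ phys 0x34DDA (huge @L1)  [2 reads]
#1 VA=0x383C1B1C5 (r,user):
  L0: frame=0x2F idx=14 entry=0x38007 [P=1 RW=1 US=1 PS=0]
  L1: frame=0x38 idx=30 entry=0x3A007 [P=1 RW=1 US=1 PS=0]
  L2: frame=0x3A idx=27 entry=0x3E003 [P=1 RW=1 US=0 PS=0]
  ✗ PROTECTION_VIOLATION  [3 reads]
#2 VA=0x64020EE74 (w,kernel):
  L0: frame=0x2F idx=25 entry=0x42007 [P=1 RW=1 US=1 PS=0]
  L1: frame=0x42 idx=1 entry=0x46007 [P=1 RW=1 US=1 PS=0]
  L2: frame=0x46 idx=14 entry=0x32002 [P=0 RW=1 US=0 PS=0]
  ✗ PAGE_NOT_PRESENT  [3 reads]
#3 VA=0x10021764F (r,user):
  L0: frame=0x2F idx=4 entry=0x4A007 [P=1 RW=1 US=1 PS=0]
  L1: frame=0x4A idx=1 entry=0x4C007 [P=1 RW=1 US=1 PS=0]
  L2: frame=0x4C idx=23 entry=0x4F007 [P=1 RW=1 US=1 PS=0]
  ⇒ phys 0x4F64F  [3 reads]

Access #1 PA: FAULT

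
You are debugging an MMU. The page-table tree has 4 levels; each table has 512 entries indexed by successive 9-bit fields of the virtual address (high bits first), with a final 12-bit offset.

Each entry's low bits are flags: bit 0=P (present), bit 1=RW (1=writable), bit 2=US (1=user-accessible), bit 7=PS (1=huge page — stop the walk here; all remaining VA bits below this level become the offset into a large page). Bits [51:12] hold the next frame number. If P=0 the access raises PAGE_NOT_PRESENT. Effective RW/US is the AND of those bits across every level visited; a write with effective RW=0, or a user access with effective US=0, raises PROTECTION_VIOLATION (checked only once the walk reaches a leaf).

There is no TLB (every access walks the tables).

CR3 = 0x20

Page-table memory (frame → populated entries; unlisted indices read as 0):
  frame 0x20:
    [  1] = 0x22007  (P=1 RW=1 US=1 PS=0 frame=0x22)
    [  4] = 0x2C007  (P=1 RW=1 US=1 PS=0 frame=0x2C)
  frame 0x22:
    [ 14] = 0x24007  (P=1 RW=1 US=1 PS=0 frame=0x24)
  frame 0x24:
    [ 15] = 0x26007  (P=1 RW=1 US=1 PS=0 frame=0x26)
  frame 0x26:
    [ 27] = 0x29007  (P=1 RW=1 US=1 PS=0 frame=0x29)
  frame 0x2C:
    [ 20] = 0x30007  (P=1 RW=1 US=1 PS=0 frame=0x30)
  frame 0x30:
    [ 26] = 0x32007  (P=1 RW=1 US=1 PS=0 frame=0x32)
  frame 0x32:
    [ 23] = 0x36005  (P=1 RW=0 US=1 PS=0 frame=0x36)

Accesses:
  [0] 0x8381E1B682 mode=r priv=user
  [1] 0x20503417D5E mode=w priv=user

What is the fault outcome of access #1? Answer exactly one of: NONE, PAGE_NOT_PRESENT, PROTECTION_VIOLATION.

Per-access translation:
#0 VA=0x8381E1B682 (r,user):
  L0: frame=0x20 idx=1 entry=0x22007 [P=1 RW=1 US=1 PS=0]
  L1: frame=0x22 idx=14 entry=0x24007 [P=1 RW=1 US=1 PS=0]
  L2: frame=0x24 idx=15 entry=0x26007 [P=1 RW=1 US=1 PS=0]
  L3: frame=0x26 idx=27 entry=0x29007 [P=1 RW=1 US=1 PS=0]
  → PA=0x29682  (4 entries read)
#1 VA=0x20503417D5E (w,user):
  L0: frame=0x20 idx=4 entry=0x2C007 [P=1 RW=1 US=1 PS=0]
  L1: frame=0x2C idx=20 entry=0x30007 [P=1 RW=1 US=1 PS=0]
  L2: frame=0x30 idx=26 entry=0x32007 [P=1 RW=1 US=1 PS=0]
  L3: frame=0x32 idx=23 entry=0x36005 [P=1 RW=0 US=1 PS=0]
  ✗ PROTECTION_VIOLATION  [4 reads]

Access #1 fault: PROTECTION_VIOLATION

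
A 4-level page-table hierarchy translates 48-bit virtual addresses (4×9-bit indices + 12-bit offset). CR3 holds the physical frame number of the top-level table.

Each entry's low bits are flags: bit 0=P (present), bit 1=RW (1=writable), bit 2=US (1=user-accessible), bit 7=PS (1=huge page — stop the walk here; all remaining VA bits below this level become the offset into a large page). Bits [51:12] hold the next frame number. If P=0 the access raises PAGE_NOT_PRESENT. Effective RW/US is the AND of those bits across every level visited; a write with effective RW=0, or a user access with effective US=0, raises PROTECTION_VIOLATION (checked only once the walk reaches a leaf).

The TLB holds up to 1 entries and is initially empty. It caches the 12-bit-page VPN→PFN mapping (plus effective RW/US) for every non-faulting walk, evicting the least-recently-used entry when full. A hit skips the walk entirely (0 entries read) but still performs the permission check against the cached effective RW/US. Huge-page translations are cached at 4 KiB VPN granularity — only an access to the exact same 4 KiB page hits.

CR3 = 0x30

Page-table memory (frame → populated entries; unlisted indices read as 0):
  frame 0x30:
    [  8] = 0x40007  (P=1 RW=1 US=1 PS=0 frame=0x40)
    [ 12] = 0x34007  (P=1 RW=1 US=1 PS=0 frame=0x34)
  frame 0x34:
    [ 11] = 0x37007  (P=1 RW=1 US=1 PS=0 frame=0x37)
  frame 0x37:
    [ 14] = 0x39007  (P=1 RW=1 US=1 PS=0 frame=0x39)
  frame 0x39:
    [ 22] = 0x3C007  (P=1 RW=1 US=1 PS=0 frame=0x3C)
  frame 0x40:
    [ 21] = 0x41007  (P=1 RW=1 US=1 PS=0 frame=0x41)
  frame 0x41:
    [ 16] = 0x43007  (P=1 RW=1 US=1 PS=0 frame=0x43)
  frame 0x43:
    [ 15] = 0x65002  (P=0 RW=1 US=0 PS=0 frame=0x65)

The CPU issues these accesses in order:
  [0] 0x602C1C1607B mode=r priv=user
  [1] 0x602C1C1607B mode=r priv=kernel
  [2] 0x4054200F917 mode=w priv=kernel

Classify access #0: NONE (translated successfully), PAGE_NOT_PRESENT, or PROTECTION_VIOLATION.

Trace:
#0 VA=0x602C1C1607B (r,user):
  [0] read 0x30 idx=12: raw=0x34007 flags P=1 W=1 U=1 S=0
  [1] read 0x34 idx=11: raw=0x37007 flags P=1 W=1 U=1 S=0
  [2] read 0x37 idx=14: raw=0x39007 flags P=1 W=1 U=1 S=0
  [3] read 0x39 idx=22: raw=0x3C007 flags P=1 W=1 U=1 S=0
  ✓ 0x3C07B  — 4 lookups
#1 VA=0x602C1C1607B (r,kernel):
  TLB hit vpn=0x602C1C16 → PA=0x3C07B
#2 VA=0x4054200F917 (w,kernel):
  [0] read 0x30 idx=8: raw=0x40007 flags P=1 W=1 U=1 S=0
  [1] read 0x40 idx=21: raw=0x41007 flags P=1 W=1 U=1 S=0
  [2] read 0x41 idx=16: raw=0x43007 flags P=1 W=1 U=1 S=0
  [3] read 0x43 idx=15: raw=0x65002 flags P=0 W=1 U=0 S=0
  ⇒ fault: PAGE_NOT_PRESENT  — 4 lookups

Access #0 fault: NONE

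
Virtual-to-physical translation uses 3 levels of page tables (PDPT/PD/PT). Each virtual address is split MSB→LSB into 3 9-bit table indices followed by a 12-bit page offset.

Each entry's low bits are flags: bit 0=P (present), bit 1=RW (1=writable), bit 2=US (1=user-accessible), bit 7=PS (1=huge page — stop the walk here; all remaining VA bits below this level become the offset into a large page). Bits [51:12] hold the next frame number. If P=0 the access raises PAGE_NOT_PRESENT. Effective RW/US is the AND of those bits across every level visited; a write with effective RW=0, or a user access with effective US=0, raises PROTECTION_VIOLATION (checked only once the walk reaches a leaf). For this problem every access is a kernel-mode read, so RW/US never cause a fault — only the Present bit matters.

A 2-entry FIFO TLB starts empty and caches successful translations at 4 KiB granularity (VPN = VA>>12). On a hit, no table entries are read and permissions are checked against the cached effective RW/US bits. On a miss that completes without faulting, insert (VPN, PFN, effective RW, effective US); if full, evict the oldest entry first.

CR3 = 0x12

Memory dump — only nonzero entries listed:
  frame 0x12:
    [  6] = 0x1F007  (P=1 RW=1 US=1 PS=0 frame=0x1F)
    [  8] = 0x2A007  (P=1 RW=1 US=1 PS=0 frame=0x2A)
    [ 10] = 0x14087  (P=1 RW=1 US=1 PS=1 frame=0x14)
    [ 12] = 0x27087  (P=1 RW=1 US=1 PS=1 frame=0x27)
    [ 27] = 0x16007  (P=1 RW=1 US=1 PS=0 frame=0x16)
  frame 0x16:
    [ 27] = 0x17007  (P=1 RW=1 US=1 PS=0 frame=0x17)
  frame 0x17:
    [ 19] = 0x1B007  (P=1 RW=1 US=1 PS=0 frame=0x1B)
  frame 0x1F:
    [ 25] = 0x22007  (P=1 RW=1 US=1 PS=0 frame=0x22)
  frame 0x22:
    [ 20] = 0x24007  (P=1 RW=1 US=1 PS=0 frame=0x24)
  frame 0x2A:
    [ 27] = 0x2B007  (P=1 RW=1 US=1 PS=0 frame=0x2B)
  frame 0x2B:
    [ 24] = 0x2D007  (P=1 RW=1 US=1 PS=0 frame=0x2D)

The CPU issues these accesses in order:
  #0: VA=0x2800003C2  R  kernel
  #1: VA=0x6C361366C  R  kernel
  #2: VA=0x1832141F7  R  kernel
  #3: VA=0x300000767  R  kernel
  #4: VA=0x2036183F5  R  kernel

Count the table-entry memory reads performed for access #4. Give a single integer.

Per-access translation:
#0 VA=0x2800003C2 (r,kernel):
  [0] read 0x12 idx=10: raw=0x14087 flags P=1 W=1 U=1 S=1
  → PA=0x143C2 (huge @L0)  (1 entries read)
#1 VA=0x6C361366C (r,kernel):
  [0] read 0x12 idx=27: raw=0x16007 flags P=1 W=1 U=1 S=0
  [1] read 0x16 idx=27: raw=0x17007 flags P=1 W=1 U=1 S=0
  [2] read 0x17 idx=19: raw=0x1B007 flags P=1 W=1 U=1 S=0
  → PA=0x1B66C  (3 entries read)
#2 VA=0x1832141F7 (r,kernel):
  [0] read 0x12 idx=6: raw=0x1F007 flags P=1 W=1 U=1 S=0
  [1] read 0x1F idx=25: raw=0x22007 flags P=1 W=1 U=1 S=0
  [2] read 0x22 idx=20: raw=0x24007 flags P=1 W=1 U=1 S=0
  → PA=0x241F7  (3 entries read)
#3 VA=0x300000767 (r,kernel):
  [0] read 0x12 idx=12: raw=0x27087 flags P=1 W=1 U=1 S=1
  → PA=0x27767 (huge @L0)  (1 entries read)
#4 VA=0x2036183F5 (r,kernel):
  [0] read 0x12 idx=8: raw=0x2A007 flags P=1 W=1 U=1 S=0
  [1] read 0x2A idx=27: raw=0x2B007 flags P=1 W=1 U=1 S=0
  [2] read 0x2B idx=24: raw=0x2D007 flags P=1 W=1 U=1 S=0
  → PA=0x2D3F5  (3 entries read)

Entries read for #4: 3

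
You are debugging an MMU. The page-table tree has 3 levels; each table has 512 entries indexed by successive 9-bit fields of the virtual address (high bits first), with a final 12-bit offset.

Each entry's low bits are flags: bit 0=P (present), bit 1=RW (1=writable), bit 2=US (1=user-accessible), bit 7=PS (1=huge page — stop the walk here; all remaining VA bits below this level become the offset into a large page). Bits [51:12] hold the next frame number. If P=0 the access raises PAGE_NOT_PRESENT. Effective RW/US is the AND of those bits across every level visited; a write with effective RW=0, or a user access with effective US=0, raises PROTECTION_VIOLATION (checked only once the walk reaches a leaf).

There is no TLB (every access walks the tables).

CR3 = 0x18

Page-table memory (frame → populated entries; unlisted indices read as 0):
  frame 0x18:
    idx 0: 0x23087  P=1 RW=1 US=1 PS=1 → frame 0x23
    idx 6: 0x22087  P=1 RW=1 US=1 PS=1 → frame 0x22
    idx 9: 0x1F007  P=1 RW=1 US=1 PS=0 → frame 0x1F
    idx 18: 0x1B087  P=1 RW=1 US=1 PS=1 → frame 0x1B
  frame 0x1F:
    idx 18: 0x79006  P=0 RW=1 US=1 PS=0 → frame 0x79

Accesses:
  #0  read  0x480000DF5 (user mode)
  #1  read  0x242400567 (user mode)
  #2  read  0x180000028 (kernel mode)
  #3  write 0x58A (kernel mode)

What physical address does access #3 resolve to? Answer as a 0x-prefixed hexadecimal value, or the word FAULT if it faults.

Trace:
#0 VA=0x480000DF5 (r,user):
  lvl0: tbl 0x18, slot 18 ⇒ 0x1B087 (P1/RW1/US1/PS1)
  → PA=0x1BDF5 (huge @L0)  (1 entries read)
#1 VA=0x242400567 (r,user):
  lvl0: tbl 0x18, slot 9 ⇒ 0x1F007 (P1/RW1/US1/PS0)
  lvl1: tbl 0x1F, slot 18 ⇒ 0x79006 (P0/RW1/US1/PS0)
  ✗ PAGE_NOT_PRESENT  [2 reads]
#2 VA=0x180000028 (r,kernel):
  lvl0: tbl 0x18, slot 6 ⇒ 0x22087 (P1/RW1/US1/PS1)
  → PA=0x22028 (huge @L0)  (1 entries read)
#3 VA=0x58A (w,kernel):
  lvl0: tbl 0x18, slot 0 ⇒ 0x23087 (P1/RW1/US1/PS1)
  → PA=0x2358A (huge @L0)  (1 entries read)

Access #3 PA: 0x2358A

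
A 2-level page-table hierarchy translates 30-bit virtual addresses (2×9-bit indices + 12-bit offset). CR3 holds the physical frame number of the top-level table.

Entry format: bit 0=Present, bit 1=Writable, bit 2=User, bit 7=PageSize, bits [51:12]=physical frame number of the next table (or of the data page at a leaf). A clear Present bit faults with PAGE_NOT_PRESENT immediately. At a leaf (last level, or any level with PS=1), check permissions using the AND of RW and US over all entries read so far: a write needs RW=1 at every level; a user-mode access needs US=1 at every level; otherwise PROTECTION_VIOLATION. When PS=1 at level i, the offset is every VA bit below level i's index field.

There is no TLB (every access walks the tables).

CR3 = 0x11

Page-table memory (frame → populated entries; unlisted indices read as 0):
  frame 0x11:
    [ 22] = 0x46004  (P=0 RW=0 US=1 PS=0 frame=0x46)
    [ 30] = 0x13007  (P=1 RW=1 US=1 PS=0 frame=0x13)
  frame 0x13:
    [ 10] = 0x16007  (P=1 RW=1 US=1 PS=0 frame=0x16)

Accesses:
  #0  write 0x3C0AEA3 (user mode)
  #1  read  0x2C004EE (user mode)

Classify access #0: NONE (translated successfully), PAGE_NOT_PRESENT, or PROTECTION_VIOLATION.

Walk each access:
#0 VA=0x3C0AEA3 (w,user):
  lvl0: tbl 0x11, slot 30 ⇒ 0x13007 (P1/RW1/US1/PS0)
  lvl1: tbl 0x13, slot 10 ⇒ 0x16007 (P1/RW1/US1/PS0)
  → PA=0x16EA3  (2 entries read)
#1 VA=0x2C004EE (r,user):
  lvl0: tbl 0x11, slot 22 ⇒ 0x46004 (P0/RW0/US1/PS0)
  → PAGE_NOT_PRESENT  (1 entries read)

Access #0 fault: NONE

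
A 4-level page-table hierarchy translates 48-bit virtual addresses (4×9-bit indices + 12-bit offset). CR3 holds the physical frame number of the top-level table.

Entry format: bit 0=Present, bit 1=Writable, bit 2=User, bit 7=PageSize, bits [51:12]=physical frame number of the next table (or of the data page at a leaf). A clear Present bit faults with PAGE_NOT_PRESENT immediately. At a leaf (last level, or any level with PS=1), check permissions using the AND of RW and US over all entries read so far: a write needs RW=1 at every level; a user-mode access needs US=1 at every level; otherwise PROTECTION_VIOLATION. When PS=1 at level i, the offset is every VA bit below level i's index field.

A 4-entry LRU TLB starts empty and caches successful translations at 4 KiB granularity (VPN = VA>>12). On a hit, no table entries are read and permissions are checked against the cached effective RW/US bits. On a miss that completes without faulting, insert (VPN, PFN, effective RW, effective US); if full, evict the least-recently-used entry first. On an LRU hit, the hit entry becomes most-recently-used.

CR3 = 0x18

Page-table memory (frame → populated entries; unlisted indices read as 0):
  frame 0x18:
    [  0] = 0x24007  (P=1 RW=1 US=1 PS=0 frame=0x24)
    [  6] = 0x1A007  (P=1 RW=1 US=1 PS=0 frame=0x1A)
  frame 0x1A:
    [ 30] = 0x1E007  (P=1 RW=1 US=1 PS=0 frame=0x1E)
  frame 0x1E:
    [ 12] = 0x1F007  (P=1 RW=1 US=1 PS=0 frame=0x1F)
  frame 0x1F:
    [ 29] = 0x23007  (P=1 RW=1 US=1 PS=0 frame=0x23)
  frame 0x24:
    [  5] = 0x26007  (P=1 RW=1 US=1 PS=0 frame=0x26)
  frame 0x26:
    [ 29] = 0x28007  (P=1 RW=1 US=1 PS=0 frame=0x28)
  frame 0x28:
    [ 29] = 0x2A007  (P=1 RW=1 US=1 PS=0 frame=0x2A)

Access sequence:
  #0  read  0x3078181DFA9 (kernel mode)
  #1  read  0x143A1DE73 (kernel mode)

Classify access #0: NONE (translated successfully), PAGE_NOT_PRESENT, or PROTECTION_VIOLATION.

Trace:
#0 VA=0x3078181DFA9 (r,kernel):
  lvl0: tbl 0x18, slot 6 ⇒ 0x1A007 (P1/RW1/US1/PS0)
  lvl1: tbl 0x1A, slot 30 ⇒ 0x1E007 (P1/RW1/US1/PS0)
  lvl2: tbl 0x1E, slot 12 ⇒ 0x1F007 (P1/RW1/US1/PS0)
  lvl3: tbl 0x1F, slot 29 ⇒ 0x23007 (P1/RW1/US1/PS0)
  → PA=0x23FA9  (4 entries read)
#1 VA=0x143A1DE73 (r,kernel):
  lvl0: tbl 0x18, slot 0 ⇒ 0x24007 (P1/RW1/US1/PS0)
  lvl1: tbl 0x24, slot 5 ⇒ 0x26007 (P1/RW1/US1/PS0)
  lvl2: tbl 0x26, slot 29 ⇒ 0x28007 (P1/RW1/US1/PS0)
  lvl3: tbl 0x28, slot 29 ⇒ 0x2A007 (P1/RW1/US1/PS0)
  → PA=0x2AE73  (4 entries read)

Access #0 fault: NONE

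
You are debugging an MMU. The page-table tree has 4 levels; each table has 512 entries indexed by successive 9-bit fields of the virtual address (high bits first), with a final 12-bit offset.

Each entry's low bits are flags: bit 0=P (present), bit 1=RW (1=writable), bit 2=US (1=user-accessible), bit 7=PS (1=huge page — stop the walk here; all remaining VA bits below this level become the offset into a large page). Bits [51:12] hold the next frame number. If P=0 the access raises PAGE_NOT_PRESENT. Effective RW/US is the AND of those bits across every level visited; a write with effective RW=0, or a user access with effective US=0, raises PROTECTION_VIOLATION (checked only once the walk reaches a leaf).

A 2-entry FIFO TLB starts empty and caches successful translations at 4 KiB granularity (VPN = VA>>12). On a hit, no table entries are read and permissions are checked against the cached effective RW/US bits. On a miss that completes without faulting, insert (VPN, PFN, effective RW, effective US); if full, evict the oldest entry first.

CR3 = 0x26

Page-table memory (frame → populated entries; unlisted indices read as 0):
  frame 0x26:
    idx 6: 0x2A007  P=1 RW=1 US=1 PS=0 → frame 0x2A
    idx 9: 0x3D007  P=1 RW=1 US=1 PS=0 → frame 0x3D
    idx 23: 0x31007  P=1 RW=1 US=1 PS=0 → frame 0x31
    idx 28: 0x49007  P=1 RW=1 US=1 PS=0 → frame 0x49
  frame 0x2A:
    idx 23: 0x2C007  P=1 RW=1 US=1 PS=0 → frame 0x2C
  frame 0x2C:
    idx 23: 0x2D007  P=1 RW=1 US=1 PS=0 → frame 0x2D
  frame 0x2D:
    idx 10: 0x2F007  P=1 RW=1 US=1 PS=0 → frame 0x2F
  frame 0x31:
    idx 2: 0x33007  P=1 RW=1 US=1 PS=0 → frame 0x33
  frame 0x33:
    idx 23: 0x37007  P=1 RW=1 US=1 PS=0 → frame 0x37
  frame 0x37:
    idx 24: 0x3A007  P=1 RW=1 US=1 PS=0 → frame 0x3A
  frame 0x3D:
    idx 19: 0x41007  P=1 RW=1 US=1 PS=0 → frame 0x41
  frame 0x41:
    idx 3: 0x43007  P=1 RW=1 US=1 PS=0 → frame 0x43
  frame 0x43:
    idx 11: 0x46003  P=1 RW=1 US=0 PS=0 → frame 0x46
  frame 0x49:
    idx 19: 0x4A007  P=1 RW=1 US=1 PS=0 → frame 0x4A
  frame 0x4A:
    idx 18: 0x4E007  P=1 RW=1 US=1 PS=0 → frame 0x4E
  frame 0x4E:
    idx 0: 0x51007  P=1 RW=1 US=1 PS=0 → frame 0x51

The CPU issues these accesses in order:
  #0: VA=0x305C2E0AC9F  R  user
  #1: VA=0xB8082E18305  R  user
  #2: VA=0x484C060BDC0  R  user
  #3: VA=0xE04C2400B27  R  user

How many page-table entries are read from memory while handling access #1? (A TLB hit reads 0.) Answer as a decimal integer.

Trace:
#0 VA=0x305C2E0AC9F (r,user):
  lvl0: tbl 0x26, slot 6 ⇒ 0x2A007 (P1/RW1/US1/PS0)
  lvl1: tbl 0x2A, slot 23 ⇒ 0x2C007 (P1/RW1/US1/PS0)
  lvl2: tbl 0x2C, slot 23 ⇒ 0x2D007 (P1/RW1/US1/PS0)
  lvl3: tbl 0x2D, slot 10 ⇒ 0x2F007 (P1/RW1/US1/PS0)
  ✓ 0x2FC9F  — 4 lookups
#1 VA=0xB8082E18305 (r,user):
  lvl0: tbl 0x26, slot 23 ⇒ 0x31007 (P1/RW1/US1/PS0)
  lvl1: tbl 0x31, slot 2 ⇒ 0x33007 (P1/RW1/US1/PS0)
  lvl2: tbl 0x33, slot 23 ⇒ 0x37007 (P1/RW1/US1/PS0)
  lvl3: tbl 0x37, slot 24 ⇒ 0x3A007 (P1/RW1/US1/PS0)
  ✓ 0x3A305  — 4 lookups
#2 VA=0x484C060BDC0 (r,user):
  lvl0: tbl 0x26, slot 9 ⇒ 0x3D007 (P1/RW1/US1/PS0)
  lvl1: tbl 0x3D, slot 19 ⇒ 0x41007 (P1/RW1/US1/PS0)
  lvl2: tbl 0x41, slot 3 ⇒ 0x43007 (P1/RW1/US1/PS0)
  lvl3: tbl 0x43, slot 11 ⇒ 0x46003 (P1/RW1/US0/PS0)
  ⇒ fault: PROTECTION_VIOLATION  — 4 lookups
#3 VA=0xE04C2400B27 (r,user):
  lvl0: tbl 0x26, slot 28 ⇒ 0x49007 (P1/RW1/US1/PS0)
  lvl1: tbl 0x49, slot 19 ⇒ 0x4A007 (P1/RW1/US1/PS0)
  lvl2: tbl 0x4A, slot 18 ⇒ 0x4E007 (P1/RW1/US1/PS0)
  lvl3: tbl 0x4E, slot 0 ⇒ 0x51007 (P1/RW1/US1/PS0)
  ✓ 0x51B27  — 4 lookups

Entries read for #1: 4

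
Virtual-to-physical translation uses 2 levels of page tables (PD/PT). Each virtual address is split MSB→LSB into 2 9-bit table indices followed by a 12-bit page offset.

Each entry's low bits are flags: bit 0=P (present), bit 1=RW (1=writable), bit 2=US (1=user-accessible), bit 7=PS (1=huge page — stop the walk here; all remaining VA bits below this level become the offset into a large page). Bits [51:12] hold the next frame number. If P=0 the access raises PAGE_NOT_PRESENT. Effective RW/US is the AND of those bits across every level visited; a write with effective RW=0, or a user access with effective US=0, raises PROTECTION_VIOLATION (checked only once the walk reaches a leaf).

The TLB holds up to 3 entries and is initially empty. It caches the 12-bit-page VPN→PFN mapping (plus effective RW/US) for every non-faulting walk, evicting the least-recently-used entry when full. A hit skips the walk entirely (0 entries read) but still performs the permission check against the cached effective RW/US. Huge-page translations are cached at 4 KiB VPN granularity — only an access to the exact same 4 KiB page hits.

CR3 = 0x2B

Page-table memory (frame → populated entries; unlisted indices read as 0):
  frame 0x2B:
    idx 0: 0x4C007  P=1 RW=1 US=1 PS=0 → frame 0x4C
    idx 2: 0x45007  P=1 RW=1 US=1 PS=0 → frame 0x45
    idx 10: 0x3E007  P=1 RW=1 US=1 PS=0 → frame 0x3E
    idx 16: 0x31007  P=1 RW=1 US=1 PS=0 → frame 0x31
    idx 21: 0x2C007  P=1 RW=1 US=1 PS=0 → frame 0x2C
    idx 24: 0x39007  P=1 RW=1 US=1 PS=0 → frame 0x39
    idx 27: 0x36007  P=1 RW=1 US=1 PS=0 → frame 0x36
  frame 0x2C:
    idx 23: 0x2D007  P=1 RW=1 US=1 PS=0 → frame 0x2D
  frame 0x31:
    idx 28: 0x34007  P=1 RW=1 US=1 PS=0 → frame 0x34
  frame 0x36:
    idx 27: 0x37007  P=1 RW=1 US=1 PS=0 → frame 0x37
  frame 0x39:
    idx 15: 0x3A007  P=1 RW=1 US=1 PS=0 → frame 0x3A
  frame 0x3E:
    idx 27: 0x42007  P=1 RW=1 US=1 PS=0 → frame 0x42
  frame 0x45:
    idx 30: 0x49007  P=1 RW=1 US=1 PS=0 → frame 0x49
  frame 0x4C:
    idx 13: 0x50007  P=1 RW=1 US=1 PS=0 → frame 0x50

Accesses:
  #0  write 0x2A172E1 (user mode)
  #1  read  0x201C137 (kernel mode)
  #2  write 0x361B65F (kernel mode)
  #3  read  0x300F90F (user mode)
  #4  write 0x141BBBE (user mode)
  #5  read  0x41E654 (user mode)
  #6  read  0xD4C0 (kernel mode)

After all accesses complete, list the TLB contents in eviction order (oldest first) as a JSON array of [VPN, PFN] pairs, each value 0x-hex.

Per-access translation:
#0 VA=0x2A172E1 (w,user):
  L0 @0x2B[21] → 0x2C007  P=1,RW=1,US=1,PS=0
  L1 @0x2C[23] → 0x2D007  P=1,RW=1,US=1,PS=0
  ⇒ phys 0x2D2E1  [2 reads]
#1 VA=0x201C137 (r,kernel):
  L0 @0x2B[16] → 0x31007  P=1,RW=1,US=1,PS=0
  L1 @0x31[28] → 0x34007  P=1,RW=1,US=1,PS=0
  ⇒ phys 0x34137  [2 reads]
#2 VA=0x361B65F (w,kernel):
  L0 @0x2B[27] → 0x36007  P=1,RW=1,US=1,PS=0
  L1 @0x36[27] → 0x37007  P=1,RW=1,US=1,PS=0
  ⇒ phys 0x3765F  [2 reads]
#3 VA=0x300F90F (r,user):
  L0 @0x2B[24] → 0x39007  P=1,RW=1,US=1,PS=0
  L1 @0x39[15] → 0x3A007  P=1,RW=1,US=1,PS=0
  ⇒ phys 0x3A90F  [2 reads]
#4 VA=0x141BBBE (w,user):
  L0 @0x2B[10] → 0x3E007  P=1,RW=1,US=1,PS=0
  L1 @0x3E[27] → 0x42007  P=1,RW=1,US=1,PS=0
  ⇒ phys 0x42BBE  [2 reads]
#5 VA=0x41E654 (r,user):
  L0 @0x2B[2] → 0x45007  P=1,RW=1,US=1,PS=0
  L1 @0x45[30] → 0x49007  P=1,RW=1,US=1,PS=0
  ⇒ phys 0x49654  [2 reads]
#6 VA=0xD4C0 (r,kernel):
  L0 @0x2B[0] → 0x4C007  P=1,RW=1,US=1,PS=0
  L1 @0x4C[13] → 0x50007  P=1,RW=1,US=1,PS=0
  ⇒ phys 0x504C0  [2 reads]

TLB: [["0x141B", "0x42"], ["0x41E", "0x49"], ["0xD", "0x50"]]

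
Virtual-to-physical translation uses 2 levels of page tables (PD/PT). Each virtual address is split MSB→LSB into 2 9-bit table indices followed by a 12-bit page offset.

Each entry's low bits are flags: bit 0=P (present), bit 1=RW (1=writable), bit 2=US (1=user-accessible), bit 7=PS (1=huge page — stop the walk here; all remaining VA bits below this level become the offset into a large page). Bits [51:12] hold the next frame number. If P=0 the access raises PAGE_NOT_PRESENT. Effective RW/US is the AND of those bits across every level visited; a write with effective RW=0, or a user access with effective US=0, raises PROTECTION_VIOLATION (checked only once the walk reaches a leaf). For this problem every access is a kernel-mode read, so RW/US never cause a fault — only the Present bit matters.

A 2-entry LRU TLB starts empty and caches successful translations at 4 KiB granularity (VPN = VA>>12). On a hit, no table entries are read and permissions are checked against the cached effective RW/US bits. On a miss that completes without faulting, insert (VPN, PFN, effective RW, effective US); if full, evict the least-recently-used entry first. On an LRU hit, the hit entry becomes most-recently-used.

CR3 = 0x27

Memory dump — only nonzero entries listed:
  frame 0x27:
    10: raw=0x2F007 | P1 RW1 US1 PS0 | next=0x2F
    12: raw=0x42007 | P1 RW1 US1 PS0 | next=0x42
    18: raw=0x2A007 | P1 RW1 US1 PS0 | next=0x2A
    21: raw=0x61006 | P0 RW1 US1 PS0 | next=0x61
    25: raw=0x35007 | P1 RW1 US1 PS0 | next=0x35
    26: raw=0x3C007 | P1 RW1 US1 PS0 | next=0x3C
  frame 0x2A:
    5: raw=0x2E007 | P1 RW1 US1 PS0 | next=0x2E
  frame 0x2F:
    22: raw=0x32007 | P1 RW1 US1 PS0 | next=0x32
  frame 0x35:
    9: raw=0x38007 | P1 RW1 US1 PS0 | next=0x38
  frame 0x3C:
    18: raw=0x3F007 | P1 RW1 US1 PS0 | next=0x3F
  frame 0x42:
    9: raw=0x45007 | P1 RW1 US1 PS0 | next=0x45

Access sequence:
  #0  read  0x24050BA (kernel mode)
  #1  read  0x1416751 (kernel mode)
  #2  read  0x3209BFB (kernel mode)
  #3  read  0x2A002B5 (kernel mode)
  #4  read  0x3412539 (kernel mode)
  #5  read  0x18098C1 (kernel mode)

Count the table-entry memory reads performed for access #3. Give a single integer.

Walk each access:
#0 VA=0x24050BA (r,kernel):
  lvl0: tbl 0x27, slot 18 ⇒ 0x2A007 (P1/RW1/US1/PS0)
  lvl1: tbl 0x2A, slot 5 ⇒ 0x2E007 (P1/RW1/US1/PS0)
  ✓ 0x2E0BA  — 2 lookups
#1 VA=0x1416751 (r,kernel):
  lvl0: tbl 0x27, slot 10 ⇒ 0x2F007 (P1/RW1/US1/PS0)
  lvl1: tbl 0x2F, slot 22 ⇒ 0x32007 (P1/RW1/US1/PS0)
  ✓ 0x32751  — 2 lookups
#2 VA=0x3209BFB (r,kernel):
  lvl0: tbl 0x27, slot 25 ⇒ 0x35007 (P1/RW1/US1/PS0)
  lvl1: tbl 0x35, slot 9 ⇒ 0x38007 (P1/RW1/US1/PS0)
  ✓ 0x38BFB  — 2 lookups
#3 VA=0x2A002B5 (r,kernel):
  lvl0: tbl 0x27, slot 21 ⇒ 0x61006 (P0/RW1/US1/PS0)
  → PAGE_NOT_PRESENT  (1 entries read)
#4 VA=0x3412539 (r,kernel):
  lvl0: tbl 0x27, slot 26 ⇒ 0x3C007 (P1/RW1/US1/PS0)
  lvl1: tbl 0x3C, slot 18 ⇒ 0x3F007 (P1/RW1/US1/PS0)
  ✓ 0x3F539  — 2 lookups
#5 VA=0x18098C1 (r,kernel):
  lvl0: tbl 0x27, slot 12 ⇒ 0x42007 (P1/RW1/US1/PS0)
  lvl1: tbl 0x42, slot 9 ⇒ 0x45007 (P1/RW1/US1/PS0)
  ✓ 0x458C1  — 2 lookups

Entries read for #3: 1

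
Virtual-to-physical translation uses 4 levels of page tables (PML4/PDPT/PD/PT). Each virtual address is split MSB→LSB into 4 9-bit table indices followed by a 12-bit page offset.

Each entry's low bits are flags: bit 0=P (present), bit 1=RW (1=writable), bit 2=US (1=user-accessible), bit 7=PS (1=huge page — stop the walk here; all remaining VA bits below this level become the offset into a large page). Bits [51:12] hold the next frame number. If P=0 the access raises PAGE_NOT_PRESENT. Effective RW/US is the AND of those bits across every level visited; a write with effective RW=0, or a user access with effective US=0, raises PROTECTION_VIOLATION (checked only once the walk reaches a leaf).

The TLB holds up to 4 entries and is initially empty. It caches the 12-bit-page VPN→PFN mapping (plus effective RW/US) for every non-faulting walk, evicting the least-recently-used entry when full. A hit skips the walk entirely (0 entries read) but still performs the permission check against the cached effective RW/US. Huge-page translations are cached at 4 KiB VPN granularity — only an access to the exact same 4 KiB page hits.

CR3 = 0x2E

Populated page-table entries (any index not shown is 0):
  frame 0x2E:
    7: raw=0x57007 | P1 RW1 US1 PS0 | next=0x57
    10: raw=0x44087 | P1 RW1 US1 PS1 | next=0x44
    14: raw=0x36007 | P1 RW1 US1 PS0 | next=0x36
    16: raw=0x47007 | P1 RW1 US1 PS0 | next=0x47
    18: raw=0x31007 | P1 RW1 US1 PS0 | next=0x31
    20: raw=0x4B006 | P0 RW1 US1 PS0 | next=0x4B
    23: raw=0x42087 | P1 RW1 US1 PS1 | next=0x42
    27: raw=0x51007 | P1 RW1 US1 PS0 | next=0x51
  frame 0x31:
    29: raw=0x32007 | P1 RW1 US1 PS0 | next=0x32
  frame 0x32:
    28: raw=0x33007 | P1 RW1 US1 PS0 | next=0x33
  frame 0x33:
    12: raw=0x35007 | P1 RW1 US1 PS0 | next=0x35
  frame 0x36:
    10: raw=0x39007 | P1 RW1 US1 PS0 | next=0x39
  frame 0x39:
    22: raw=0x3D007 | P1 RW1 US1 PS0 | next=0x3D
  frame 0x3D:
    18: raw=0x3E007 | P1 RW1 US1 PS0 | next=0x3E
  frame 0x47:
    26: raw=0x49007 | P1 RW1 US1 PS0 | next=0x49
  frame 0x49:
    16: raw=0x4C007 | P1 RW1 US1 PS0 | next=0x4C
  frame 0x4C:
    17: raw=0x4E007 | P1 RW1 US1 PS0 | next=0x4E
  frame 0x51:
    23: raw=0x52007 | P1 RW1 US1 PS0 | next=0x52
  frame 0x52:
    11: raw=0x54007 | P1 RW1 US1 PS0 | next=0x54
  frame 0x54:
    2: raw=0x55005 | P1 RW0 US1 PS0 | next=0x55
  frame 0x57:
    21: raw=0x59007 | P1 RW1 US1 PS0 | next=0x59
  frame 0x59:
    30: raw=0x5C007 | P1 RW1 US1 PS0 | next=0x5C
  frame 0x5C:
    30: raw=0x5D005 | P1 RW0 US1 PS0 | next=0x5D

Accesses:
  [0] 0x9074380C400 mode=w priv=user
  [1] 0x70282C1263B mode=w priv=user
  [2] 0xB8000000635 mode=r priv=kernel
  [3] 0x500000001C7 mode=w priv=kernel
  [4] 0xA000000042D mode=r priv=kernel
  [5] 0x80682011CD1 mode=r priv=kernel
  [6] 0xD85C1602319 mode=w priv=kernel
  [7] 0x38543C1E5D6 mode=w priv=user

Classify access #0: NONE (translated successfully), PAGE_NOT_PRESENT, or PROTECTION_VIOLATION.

Walk each access:
#0 VA=0x9074380C400 (w,user):
  L0: frame=0x2E idx=18 entry=0x31007 [P=1 RW=1 US=1 PS=0]
  L1: frame=0x31 idx=29 entry=0x32007 [P=1 RW=1 US=1 PS=0]
  L2: frame=0x32 idx=28 entry=0x33007 [P=1 RW=1 US=1 PS=0]
  L3: frame=0x33 idx=12 entry=0x35007 [P=1 RW=1 US=1 PS=0]
  ✓ 0x35400  — 4 lookups
#1 VA=0x70282C1263B (w,user):
  L0: frame=0x2E idx=14 entry=0x36007 [P=1 RW=1 US=1 PS=0]
  L1: frame=0x36 idx=10 entry=0x39007 [P=1 RW=1 US=1 PS=0]
  L2: frame=0x39 idx=22 entry=0x3D007 [P=1 RW=1 US=1 PS=0]
  L3: frame=0x3D idx=18 entry=0x3E007 [P=1 RW=1 US=1 PS=0]
  ✓ 0x3E63B  — 4 lookups
#2 VA=0xB8000000635 (r,kernel):
  L0: frame=0x2E idx=23 entry=0x42087 [P=1 RW=1 US=1 PS=1]
  ✓ 0x42635 (huge @L0)  — 1 lookups
#3 VA=0x500000001C7 (w,kernel):
  L0: frame=0x2E idx=10 entry=0x44087 [P=1 RW=1 US=1 PS=1]
  ✓ 0x441C7 (huge @L0)  — 1 lookups
#4 VA=0xA000000042D (r,kernel):
  L0: frame=0x2E idx=20 entry=0x4B006 [P=0 RW=1 US=1 PS=0]
  ✗ PAGE_NOT_PRESENT  [1 reads]
#5 VA=0x80682011CD1 (r,kernel):
  L0: frame=0x2E idx=16 entry=0x47007 [P=1 RW=1 US=1 PS=0]
  L1: frame=0x47 idx=26 entry=0x49007 [P=1 RW=1 US=1 PS=0]
  L2: frame=0x49 idx=16 entry=0x4C007 [P=1 RW=1 US=1 PS=0]
  L3: frame=0x4C idx=17 entry=0x4E007 [P=1 RW=1 US=1 PS=0]
  ✓ 0x4ECD1  — 4 lookups
#6 VA=0xD85C1602319 (w,kernel):
  L0: frame=0x2E idx=27 entry=0x51007 [P=1 RW=1 US=1 PS=0]
  L1: frame=0x51 idx=23 entry=0x52007 [P=1 RW=1 US=1 PS=0]
  L2: frame=0x52 idx=11 entry=0x54007 [P=1 RW=1 US=1 PS=0]
  L3: frame=0x54 idx=2 entry=0x55005 [P=1 RW=0 US=1 PS=0]
  ✗ PROTECTION_VIOLATION  [4 reads]
#7 VA=0x38543C1E5D6 (w,user):
  L0: frame=0x2E idx=7 entry=0x57007 [P=1 RW=1 US=1 PS=0]
  L1: frame=0x57 idx=21 entry=0x59007 [P=1 RW=1 US=1 PS=0]
  L2: frame=0x59 idx=30 entry=0x5C007 [P=1 RW=1 US=1 PS=0]
  L3: frame=0x5C idx=30 entry=0x5D005 [P=1 RW=0 US=1 PS=0]
  ✗ PROTECTION_VIOLATION  [4 reads]

Access #0 fault: NONE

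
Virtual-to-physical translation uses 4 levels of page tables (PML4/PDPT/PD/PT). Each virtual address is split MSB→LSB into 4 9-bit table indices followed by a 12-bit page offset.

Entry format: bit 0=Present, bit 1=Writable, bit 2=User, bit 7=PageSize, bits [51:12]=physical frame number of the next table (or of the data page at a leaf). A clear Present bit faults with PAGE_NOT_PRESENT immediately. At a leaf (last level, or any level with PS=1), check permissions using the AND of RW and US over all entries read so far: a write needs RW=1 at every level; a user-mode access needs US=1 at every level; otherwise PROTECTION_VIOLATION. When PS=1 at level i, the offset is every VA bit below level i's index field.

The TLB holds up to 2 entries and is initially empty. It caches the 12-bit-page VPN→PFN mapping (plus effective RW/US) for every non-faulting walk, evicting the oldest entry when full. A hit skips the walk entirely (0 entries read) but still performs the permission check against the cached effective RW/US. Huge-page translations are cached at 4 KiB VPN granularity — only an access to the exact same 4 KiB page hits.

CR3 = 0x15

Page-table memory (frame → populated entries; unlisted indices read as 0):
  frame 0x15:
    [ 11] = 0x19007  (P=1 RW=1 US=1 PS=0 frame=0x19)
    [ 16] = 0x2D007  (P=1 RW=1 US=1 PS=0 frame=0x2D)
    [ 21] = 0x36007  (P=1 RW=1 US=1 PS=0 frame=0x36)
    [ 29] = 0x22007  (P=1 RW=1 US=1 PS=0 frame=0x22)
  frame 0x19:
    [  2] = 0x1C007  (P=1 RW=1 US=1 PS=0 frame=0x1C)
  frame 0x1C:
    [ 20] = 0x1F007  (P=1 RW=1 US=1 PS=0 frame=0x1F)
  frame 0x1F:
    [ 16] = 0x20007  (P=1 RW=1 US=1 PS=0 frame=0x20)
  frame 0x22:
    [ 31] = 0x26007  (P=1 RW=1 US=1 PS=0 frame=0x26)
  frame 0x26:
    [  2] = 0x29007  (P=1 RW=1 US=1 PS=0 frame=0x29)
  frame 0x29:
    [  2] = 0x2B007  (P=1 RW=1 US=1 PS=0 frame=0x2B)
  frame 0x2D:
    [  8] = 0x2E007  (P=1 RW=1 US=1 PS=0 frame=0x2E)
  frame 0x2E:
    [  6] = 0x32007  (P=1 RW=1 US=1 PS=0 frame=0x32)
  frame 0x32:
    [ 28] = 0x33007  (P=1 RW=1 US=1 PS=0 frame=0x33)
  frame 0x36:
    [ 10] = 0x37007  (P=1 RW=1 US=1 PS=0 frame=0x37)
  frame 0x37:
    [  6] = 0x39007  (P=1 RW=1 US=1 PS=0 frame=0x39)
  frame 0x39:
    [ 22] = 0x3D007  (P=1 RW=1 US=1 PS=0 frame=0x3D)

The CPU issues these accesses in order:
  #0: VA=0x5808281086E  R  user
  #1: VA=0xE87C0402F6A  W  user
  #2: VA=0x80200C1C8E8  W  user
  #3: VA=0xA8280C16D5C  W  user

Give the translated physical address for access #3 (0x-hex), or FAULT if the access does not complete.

Trace:
#0 VA=0x5808281086E (r,user):
  L0 @0x15[11] → 0x19007  P=1,RW=1,US=1,PS=0
  L1 @0x19[2] → 0x1C007  P=1,RW=1,US=1,PS=0
  L2 @0x1C[20] → 0x1F007  P=1,RW=1,US=1,PS=0
  L3 @0x1F[16] → 0x20007  P=1,RW=1,US=1,PS=0
  ⇒ phys 0x2086E  [4 reads]
#1 VA=0xE87C0402F6A (w,user):
  L0 @0x15[29] → 0x22007  P=1,RW=1,US=1,PS=0
  L1 @0x22[31] → 0x26007  P=1,RW=1,US=1,PS=0
  L2 @0x26[2] → 0x29007  P=1,RW=1,US=1,PS=0
  L3 @0x29[2] → 0x2B007  P=1,RW=1,US=1,PS=0
  ⇒ phys 0x2BF6A  [4 reads]
#2 VA=0x80200C1C8E8 (w,user):
  L0 @0x15[16] → 0x2D007  P=1,RW=1,US=1,PS=0
  L1 @0x2D[8] → 0x2E007  P=1,RW=1,US=1,PS=0
  L2 @0x2E[6] → 0x32007  P=1,RW=1,US=1,PS=0
  L3 @0x32[28] → 0x33007  P=1,RW=1,US=1,PS=0
  ⇒ phys 0x338E8  [4 reads]
#3 VA=0xA8280C16D5C (w,user):
  L0 @0x15[21] → 0x36007  P=1,RW=1,US=1,PS=0
  L1 @0x36[10] → 0x37007  P=1,RW=1,US=1,PS=0
  L2 @0x37[6] → 0x39007  P=1,RW=1,US=1,PS=0
  L3 @0x39[22] → 0x3D007  P=1,RW=1,US=1,PS=0
  ⇒ phys 0x3DD5C  [4 reads]

Access #3 PA: 0x3DD5C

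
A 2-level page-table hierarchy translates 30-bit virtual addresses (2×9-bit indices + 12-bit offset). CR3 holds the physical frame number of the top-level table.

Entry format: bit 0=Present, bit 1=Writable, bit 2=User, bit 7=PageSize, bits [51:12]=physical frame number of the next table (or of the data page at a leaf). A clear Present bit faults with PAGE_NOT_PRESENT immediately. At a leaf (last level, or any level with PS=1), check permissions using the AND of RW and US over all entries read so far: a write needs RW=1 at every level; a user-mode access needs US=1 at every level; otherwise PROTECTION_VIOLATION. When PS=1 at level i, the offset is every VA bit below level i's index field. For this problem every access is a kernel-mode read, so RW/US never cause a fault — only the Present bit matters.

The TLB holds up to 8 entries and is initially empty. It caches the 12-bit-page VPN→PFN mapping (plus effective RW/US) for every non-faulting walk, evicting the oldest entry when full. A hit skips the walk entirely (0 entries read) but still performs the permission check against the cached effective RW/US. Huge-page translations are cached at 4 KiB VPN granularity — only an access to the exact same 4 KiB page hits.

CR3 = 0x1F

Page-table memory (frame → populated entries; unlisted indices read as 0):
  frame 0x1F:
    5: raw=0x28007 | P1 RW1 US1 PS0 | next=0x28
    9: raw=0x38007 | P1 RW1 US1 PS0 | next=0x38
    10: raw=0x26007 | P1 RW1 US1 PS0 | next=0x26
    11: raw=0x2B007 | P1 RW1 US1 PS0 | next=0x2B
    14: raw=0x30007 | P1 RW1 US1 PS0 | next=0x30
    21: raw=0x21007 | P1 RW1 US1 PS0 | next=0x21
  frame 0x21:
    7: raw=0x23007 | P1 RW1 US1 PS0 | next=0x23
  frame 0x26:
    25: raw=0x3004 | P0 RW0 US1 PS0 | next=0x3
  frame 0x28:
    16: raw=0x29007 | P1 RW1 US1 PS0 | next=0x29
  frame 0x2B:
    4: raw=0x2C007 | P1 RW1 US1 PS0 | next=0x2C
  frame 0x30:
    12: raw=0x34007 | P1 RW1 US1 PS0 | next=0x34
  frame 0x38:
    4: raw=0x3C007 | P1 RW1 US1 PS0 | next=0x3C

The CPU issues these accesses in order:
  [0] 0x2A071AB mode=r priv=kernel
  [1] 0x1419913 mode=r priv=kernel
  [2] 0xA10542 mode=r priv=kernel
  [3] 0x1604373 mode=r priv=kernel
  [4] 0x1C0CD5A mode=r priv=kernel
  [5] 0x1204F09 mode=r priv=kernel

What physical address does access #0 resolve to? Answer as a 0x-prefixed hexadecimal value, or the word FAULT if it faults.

Trace:
#0 VA=0x2A071AB (r,kernel):
  L0 @0x1F[21] → 0x21007  P=1,RW=1,US=1,PS=0
  L1 @0x21[7] → 0x23007  P=1,RW=1,US=1,PS=0
  → PA=0x231AB  (2 entries read)
#1 VA=0x1419913 (r,kernel):
  L0 @0x1F[10] → 0x26007  P=1,RW=1,US=1,PS=0
  L1 @0x26[25] → 0x3004  P=0,RW=0,US=1,PS=0
  → PAGE_NOT_PRESENT  (2 entries read)
#2 VA=0xA10542 (r,kernel):
  L0 @0x1F[5] → 0x28007  P=1,RW=1,US=1,PS=0
  L1 @0x28[16] → 0x29007  P=1,RW=1,US=1,PS=0
  → PA=0x29542  (2 entries read)
#3 VA=0x1604373 (r,kernel):
  L0 @0x1F[11] → 0x2B007  P=1,RW=1,US=1,PS=0
  L1 @0x2B[4] → 0x2C007  P=1,RW=1,US=1,PS=0
  → PA=0x2C373  (2 entries read)
#4 VA=0x1C0CD5A (r,kernel):
  L0 @0x1F[14] → 0x30007  P=1,RW=1,US=1,PS=0
  L1 @0x30[12] → 0x34007  P=1,RW=1,US=1,PS=0
  → PA=0x34D5A  (2 entries read)
#5 VA=0x1204F09 (r,kernel):
  L0 @0x1F[9] → 0x38007  P=1,RW=1,US=1,PS=0
  L1 @0x38[4] → 0x3C007  P=1,RW=1,US=1,PS=0
  → PA=0x3CF09  (2 entries read)

Access #0 PA: 0x231AB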